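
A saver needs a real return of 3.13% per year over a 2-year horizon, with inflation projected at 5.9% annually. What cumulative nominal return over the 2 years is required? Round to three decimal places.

19.278%

Required annual nominal rate: (1+3.13%)(1+5.9%) − 1 = 9.21467%.
Cumulative over 2 years: (1 + 0.0921467)^2 − 1 ≈ 0.19278.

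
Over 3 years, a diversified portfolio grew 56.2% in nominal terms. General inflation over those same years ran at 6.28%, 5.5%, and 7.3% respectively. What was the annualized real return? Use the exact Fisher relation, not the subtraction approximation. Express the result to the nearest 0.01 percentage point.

Cumulative inflation factor: 1.0628 × 1.055 × 1.073 ≈ 1.20311.
Nominal growth factor: 1.56200. Real growth factor = 1.56200 / 1.20311 ≈ 1.29831.
Annualized: 1.29831^(1/3) − 1 ≈ 0.09092.

9.09%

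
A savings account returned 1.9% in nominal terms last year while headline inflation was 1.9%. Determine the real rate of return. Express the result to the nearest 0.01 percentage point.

0.00%

Real return via the Fisher equation: (1 + 1.9%)/(1 + 1.9%) − 1 = 1.019/1.019 − 1 ≈ 0.00000.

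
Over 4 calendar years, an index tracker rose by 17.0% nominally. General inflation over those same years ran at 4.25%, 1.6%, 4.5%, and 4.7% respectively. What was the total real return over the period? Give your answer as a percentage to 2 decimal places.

Cumulative inflation factor: 1.0425 × 1.016 × 1.045 × 1.047 ≈ 1.15886.
Nominal growth factor: 1.17000. Real growth factor = 1.17000 / 1.15886 ≈ 1.00961.
Total real return ≈ 0.9609%.

0.96%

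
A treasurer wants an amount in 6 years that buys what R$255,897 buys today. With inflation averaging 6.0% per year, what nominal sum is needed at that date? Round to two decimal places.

R$362,994.79

Cumulative price-level factor: (1+6.0%)^6 ≈ 1.4185191123.
The nominal amount required is R$255,897 scaled up by that factor.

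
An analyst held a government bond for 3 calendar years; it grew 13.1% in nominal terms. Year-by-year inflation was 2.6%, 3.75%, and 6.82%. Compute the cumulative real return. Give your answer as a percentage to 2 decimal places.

-0.53%

Cumulative inflation factor: 1.026 × 1.0375 × 1.0682 ≈ 1.13707.
Nominal growth factor: 1.13100. Real growth factor = 1.13100 / 1.13707 ≈ 0.99466.
Total real return ≈ -0.5340%.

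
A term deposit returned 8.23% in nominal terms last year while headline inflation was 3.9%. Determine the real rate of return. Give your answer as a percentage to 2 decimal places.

4.17%

Real return via the Fisher equation: (1 + 8.23%)/(1 + 3.9%) − 1 = 1.0823/1.039 − 1 ≈ 0.04167.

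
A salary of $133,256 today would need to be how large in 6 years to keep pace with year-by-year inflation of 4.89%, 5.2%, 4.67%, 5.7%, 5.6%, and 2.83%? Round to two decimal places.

Cumulative price-level factor: 1.0489 × 1.052 × 1.0467 × 1.057 × 1.056 × 1.0283 ≈ 1.3256558440.
The nominal amount required is $133,256 scaled up by that factor.

$176,651.60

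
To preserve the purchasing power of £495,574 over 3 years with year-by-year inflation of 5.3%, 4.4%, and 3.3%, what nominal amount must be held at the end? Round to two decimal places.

Cumulative price-level factor: 1.053 × 1.044 × 1.033 = 1.135609956.
Multiplying £495,574 by the price-level factor gives the future nominal sum.

£562,778.77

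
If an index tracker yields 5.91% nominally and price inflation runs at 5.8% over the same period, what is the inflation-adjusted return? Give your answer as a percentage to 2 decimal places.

Real return via the Fisher equation: (1 + 5.91%)/(1 + 5.8%) − 1 = 1.0591/1.058 − 1 ≈ 0.00104.

0.10%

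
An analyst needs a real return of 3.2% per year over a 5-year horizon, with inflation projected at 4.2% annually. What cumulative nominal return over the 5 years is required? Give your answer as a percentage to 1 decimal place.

Required annual nominal rate: (1+3.2%)(1+4.2%) − 1 = 7.5344%.
Cumulative over 5 years: (1 + 0.075344)^5 − 1 ≈ 0.43793.

43.8%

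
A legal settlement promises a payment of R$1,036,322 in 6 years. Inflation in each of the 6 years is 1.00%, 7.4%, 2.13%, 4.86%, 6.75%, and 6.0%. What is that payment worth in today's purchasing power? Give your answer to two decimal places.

Price-level factor over 6 years: 1.0100 × 1.074 × 1.0213 × 1.0486 × 1.0675 × 1.060 ≈ 1.3145060503.
Purchasing power today: R$1,036,322 divided by that factor.

R$788,373.70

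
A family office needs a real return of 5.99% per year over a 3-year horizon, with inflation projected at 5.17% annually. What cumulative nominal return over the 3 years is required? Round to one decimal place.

Required annual nominal rate: (1+5.99%)(1+5.17%) − 1 = 11.469683%.
Cumulative over 3 years: (1 + 0.11469683)^3 − 1 ≈ 0.38507.

38.5%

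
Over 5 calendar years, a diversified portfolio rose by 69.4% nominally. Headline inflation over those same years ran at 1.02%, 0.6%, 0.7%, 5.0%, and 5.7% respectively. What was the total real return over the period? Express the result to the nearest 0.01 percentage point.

49.15%

Cumulative inflation factor: 1.0102 × 1.006 × 1.007 × 1.050 × 1.057 ≈ 1.13579.
Nominal growth factor: 1.69400. Real growth factor = 1.69400 / 1.13579 ≈ 1.49147.
Total real return ≈ 49.1469%.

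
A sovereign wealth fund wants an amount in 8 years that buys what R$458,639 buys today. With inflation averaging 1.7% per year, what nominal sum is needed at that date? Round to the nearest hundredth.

R$524,854.11

Cumulative price-level factor: (1+1.7%)^8 ≈ 1.1443730547.
Multiplying R$458,639 by the price-level factor gives the future nominal sum.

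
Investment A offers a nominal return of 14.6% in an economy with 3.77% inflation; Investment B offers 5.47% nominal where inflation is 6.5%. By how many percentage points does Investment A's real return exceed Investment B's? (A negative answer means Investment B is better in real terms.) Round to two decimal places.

11.40

Investment A real return: 1.146/1.0377 − 1 = 10.437%.
Investment B real return: 1.0547/1.065 − 1 = -0.967%.
Difference: 10.437 − (-0.967) = 11.404 pp.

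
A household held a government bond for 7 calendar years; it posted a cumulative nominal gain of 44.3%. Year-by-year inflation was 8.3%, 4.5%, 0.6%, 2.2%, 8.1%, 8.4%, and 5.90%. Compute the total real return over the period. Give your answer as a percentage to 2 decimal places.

-0.06%

Cumulative inflation factor: 1.083 × 1.045 × 1.006 × 1.022 × 1.081 × 1.084 × 1.0590 ≈ 1.44392.
Nominal growth factor: 1.44300. Real growth factor = 1.44300 / 1.44392 ≈ 0.99936.
Total real return ≈ -0.0640%.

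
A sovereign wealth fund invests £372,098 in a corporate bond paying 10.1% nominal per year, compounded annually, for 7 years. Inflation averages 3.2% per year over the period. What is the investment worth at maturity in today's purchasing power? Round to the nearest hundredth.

£585,343.35

Nominal value at maturity: £372,098 × (1 + 10.1%)^7 ≈ £729,740.70.
Price-level factor over 7 years: (1 + 3.2%)^7 ≈ 1.2466882924.
Dividing the nominal maturity value by the price-level factor gives the value in today's money.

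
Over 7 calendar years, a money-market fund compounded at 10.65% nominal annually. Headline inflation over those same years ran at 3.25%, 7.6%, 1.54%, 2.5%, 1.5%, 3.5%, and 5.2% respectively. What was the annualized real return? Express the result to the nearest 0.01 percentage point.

Cumulative inflation factor: 1.0325 × 1.076 × 1.0154 × 1.025 × 1.015 × 1.035 × 1.052 ≈ 1.27787.
Nominal growth factor: 2.03077. Real growth factor = 2.03077 / 1.27787 ≈ 1.58918.
Annualized: 1.58918^(1/7) − 1 ≈ 0.06841.

6.84%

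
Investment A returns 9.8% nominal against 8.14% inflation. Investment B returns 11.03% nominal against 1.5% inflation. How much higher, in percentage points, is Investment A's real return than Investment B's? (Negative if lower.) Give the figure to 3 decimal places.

-7.854

Investment A real return: 1.098/1.0814 − 1 = 1.5350%.
Investment B real return: 1.1103/1.015 − 1 = 9.3892%.
Difference: 1.5350 − 9.3892 = -7.8542 pp.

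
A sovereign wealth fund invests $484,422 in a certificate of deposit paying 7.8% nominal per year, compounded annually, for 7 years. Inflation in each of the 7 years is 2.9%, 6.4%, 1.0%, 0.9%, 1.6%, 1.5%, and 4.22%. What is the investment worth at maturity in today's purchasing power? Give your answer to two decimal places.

Nominal value at maturity: $484,422 × (1 + 7.8%)^7 ≈ $819,511.75.
Price-level factor over 7 years: 1.029 × 1.064 × 1.010 × 1.009 × 1.016 × 1.015 × 1.0422 ≈ 1.1991689139.
Dividing the nominal maturity value by the price-level factor gives the value in today's money.

$683,399.76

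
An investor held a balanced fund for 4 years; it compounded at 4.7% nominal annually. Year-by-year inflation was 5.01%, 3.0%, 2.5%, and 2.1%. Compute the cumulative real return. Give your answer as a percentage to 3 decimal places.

Cumulative inflation factor: 1.0501 × 1.030 × 1.025 × 1.021 ≈ 1.13192.
Nominal growth factor: 1.20167. Real growth factor = 1.20167 / 1.13192 ≈ 1.06162.
Total real return ≈ 6.1620%.

6.162%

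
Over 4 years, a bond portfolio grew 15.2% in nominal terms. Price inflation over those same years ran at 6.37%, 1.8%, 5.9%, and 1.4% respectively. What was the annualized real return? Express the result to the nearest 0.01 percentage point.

-0.23%

Cumulative inflation factor: 1.0637 × 1.018 × 1.059 × 1.014 ≈ 1.16279.
Nominal growth factor: 1.15200. Real growth factor = 1.15200 / 1.16279 ≈ 0.99072.
Annualized: 0.99072^(1/4) − 1 ≈ -0.00233.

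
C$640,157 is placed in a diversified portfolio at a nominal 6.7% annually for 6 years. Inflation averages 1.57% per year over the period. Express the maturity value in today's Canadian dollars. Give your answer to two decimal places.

C$860,360.18

Nominal value at maturity: C$640,157 × (1 + 6.7%)^6 ≈ C$944,654.54.
Price-level factor over 6 years: (1 + 1.57%)^6 ≈ 1.0979756650.
The maturity value deflated by that factor is the answer in today's purchasing power.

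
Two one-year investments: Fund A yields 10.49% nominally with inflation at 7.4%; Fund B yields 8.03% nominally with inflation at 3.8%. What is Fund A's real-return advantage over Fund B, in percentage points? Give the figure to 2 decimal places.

Fund A real return: 1.1049/1.074 − 1 = 2.877%.
Fund B real return: 1.0803/1.038 − 1 = 4.075%.
Difference: 2.877 − 4.075 = -1.198 pp.

-1.20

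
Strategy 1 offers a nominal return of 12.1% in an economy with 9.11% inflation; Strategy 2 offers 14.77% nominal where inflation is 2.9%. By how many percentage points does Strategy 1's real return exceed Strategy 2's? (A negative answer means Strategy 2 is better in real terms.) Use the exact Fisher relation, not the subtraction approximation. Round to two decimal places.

Strategy 1 real return: 1.121/1.0911 − 1 = 2.740%.
Strategy 2 real return: 1.1477/1.029 − 1 = 11.535%.
Difference: 2.740 − 11.535 = -8.795 pp.

-8.80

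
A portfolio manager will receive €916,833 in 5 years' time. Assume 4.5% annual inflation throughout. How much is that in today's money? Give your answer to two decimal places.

€735,713.60

Price-level factor over 5 years: (1 + 4.5%)^5 ≈ 1.2461819377.
Purchasing power today: €916,833 divided by that factor.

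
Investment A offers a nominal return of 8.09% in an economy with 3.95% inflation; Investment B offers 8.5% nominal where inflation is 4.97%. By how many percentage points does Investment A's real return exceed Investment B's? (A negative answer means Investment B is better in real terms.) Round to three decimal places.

0.620

Investment A real return: 1.0809/1.0395 − 1 = 3.9827%.
Investment B real return: 1.085/1.0497 − 1 = 3.3629%.
Difference: 3.9827 − 3.3629 = 0.6198 pp.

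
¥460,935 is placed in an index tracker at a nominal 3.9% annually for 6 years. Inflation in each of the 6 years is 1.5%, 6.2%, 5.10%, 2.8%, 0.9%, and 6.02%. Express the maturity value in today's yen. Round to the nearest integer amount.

¥465,444

Nominal value at maturity: ¥460,935 × (1 + 3.9%)^6 ≈ ¥579,873.
Price-level factor over 6 years: 1.015 × 1.062 × 1.0510 × 1.028 × 1.009 × 1.0602 ≈ 1.2458488505.
The maturity value deflated by that factor is the answer in today's purchasing power.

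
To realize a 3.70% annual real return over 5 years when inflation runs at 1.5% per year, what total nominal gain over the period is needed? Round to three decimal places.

29.189%

Required annual nominal rate: (1+3.70%)(1+1.5%) − 1 = 5.2555%.
Cumulative over 5 years: (1 + 0.052555)^5 − 1 ≈ 0.29189.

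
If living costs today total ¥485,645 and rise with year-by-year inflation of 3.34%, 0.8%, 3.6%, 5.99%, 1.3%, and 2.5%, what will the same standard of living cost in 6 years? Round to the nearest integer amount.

Cumulative price-level factor: 1.0334 × 1.008 × 1.036 × 1.0599 × 1.013 × 1.025 ≈ 1.1876458284.
The nominal amount required is ¥485,645 scaled up by that factor.

¥576,774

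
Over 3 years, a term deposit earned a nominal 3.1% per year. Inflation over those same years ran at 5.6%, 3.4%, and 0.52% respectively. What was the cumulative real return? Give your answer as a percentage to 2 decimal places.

-0.15%

Cumulative inflation factor: 1.056 × 1.034 × 1.0052 ≈ 1.09758.
Nominal growth factor: 1.09591. Real growth factor = 1.09591 / 1.09758 ≈ 0.99848.
Total real return ≈ -0.1521%.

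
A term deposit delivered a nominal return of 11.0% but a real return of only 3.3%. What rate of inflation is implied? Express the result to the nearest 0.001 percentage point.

From (1+r_nom) = (1+r_real)(1+π), we get 1+π = (1 + 11.0%)/(1 + 3.3%) = 1.110/1.033 ≈ 1.07454.
So π ≈ 7.4540%.

7.454%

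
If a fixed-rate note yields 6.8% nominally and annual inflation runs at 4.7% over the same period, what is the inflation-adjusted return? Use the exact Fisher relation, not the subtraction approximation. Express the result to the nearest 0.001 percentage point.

Real return via the Fisher equation: (1 + 6.8%)/(1 + 4.7%) − 1 = 1.068/1.047 − 1 ≈ 0.02006.

2.006%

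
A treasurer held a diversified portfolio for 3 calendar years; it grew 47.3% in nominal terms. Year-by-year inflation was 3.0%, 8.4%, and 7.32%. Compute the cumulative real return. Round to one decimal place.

Cumulative inflation factor: 1.030 × 1.084 × 1.0732 ≈ 1.19825.
Nominal growth factor: 1.47300. Real growth factor = 1.47300 / 1.19825 ≈ 1.22929.
Total real return ≈ 22.9293%.

22.9%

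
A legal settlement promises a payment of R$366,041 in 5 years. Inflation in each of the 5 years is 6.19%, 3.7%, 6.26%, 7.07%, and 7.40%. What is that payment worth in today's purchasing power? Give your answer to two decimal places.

Price-level factor over 5 years: 1.0619 × 1.037 × 1.0626 × 1.0707 × 1.0740 ≈ 1.3455637322.
Purchasing power today: R$366,041 divided by that factor.

R$272,035.42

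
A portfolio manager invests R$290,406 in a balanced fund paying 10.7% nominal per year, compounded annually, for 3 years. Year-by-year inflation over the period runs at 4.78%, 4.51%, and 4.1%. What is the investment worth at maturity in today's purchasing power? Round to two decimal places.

Nominal value at maturity: R$290,406 × (1 + 10.7%)^3 ≈ R$393,956.66.
Price-level factor over 3 years: 1.0478 × 1.0451 × 1.041 ≈ 1.1399530670.
The maturity value deflated by that factor is the answer in today's purchasing power.

R$345,590.25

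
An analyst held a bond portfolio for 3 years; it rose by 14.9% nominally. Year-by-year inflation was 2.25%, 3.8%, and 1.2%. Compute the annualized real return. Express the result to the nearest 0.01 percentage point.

Cumulative inflation factor: 1.0225 × 1.038 × 1.012 ≈ 1.07409.
Nominal growth factor: 1.14900. Real growth factor = 1.14900 / 1.07409 ≈ 1.06974.
Annualized: 1.06974^(1/3) − 1 ≈ 0.02273.

2.27%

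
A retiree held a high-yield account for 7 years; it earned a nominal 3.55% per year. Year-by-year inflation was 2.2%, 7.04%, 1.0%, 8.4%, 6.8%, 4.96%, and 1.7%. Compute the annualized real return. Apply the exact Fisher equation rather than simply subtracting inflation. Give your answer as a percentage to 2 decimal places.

-0.96%

Cumulative inflation factor: 1.022 × 1.0704 × 1.010 × 1.084 × 1.068 × 1.0496 × 1.017 ≈ 1.36541.
Nominal growth factor: 1.27659. Real growth factor = 1.27659 / 1.36541 ≈ 0.93495.
Annualized: 0.93495^(1/7) − 1 ≈ -0.00956.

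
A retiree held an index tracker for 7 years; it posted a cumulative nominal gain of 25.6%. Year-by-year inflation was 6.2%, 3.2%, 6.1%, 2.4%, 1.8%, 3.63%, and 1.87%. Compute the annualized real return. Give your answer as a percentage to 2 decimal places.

-0.27%

Cumulative inflation factor: 1.062 × 1.032 × 1.061 × 1.024 × 1.018 × 1.0363 × 1.0187 ≈ 1.27967.
Nominal growth factor: 1.25600. Real growth factor = 1.25600 / 1.27967 ≈ 0.98150.
Annualized: 0.98150^(1/7) − 1 ≈ -0.00266.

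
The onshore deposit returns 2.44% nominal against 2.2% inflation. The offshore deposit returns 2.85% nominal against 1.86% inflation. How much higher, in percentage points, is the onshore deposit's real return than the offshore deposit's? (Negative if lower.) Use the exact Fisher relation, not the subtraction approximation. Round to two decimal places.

-0.74

The onshore deposit real return: 1.0244/1.022 − 1 = 0.235%.
The offshore deposit real return: 1.0285/1.0186 − 1 = 0.972%.
Difference: 0.235 − 0.972 = -0.737 pp.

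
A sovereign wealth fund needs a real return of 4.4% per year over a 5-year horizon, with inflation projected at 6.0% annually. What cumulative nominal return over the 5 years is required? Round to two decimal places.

65.97%

Required annual nominal rate: (1+4.4%)(1+6.0%) − 1 = 10.664%.
Cumulative over 5 years: (1 + 0.10664)^5 − 1 ≈ 0.65971.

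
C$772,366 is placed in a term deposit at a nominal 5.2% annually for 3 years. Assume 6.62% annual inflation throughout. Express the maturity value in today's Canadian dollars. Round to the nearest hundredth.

C$741,915.31

Nominal value at maturity: C$772,366 × (1 + 5.2%)^3 ≈ C$899,229.13.
Price-level factor over 3 years: (1 + 6.62%)^3 ≈ 1.2120374375.
The maturity value deflated by that factor is the answer in today's purchasing power.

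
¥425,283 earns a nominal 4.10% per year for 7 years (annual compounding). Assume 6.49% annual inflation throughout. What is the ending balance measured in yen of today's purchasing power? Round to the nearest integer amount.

¥362,803

Nominal value at maturity: ¥425,283 × (1 + 4.10%)^7 ≈ ¥563,421.
Price-level factor over 7 years: (1 + 6.49%)^7 ≈ 1.5529654339.
Dividing the nominal maturity value by the price-level factor gives the value in today's money.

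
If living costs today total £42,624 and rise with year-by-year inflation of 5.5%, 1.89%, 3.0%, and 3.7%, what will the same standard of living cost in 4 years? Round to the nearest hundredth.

£48,938.90

Cumulative price-level factor: 1.055 × 1.0189 × 1.030 × 1.037 ≈ 1.1481536293.
The nominal amount required is £42,624 scaled up by that factor.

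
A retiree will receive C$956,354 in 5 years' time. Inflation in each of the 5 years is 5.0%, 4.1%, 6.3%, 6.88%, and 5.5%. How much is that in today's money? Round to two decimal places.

Price-level factor over 5 years: 1.050 × 1.041 × 1.063 × 1.0688 × 1.055 ≈ 1.3101535497.
Purchasing power today: C$956,354 divided by that factor.

C$729,955.66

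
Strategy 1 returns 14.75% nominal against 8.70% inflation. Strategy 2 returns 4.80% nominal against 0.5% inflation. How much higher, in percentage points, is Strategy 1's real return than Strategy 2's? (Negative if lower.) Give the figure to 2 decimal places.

1.29

Strategy 1 real return: 1.1475/1.0870 − 1 = 5.566%.
Strategy 2 real return: 1.0480/1.005 − 1 = 4.279%.
Difference: 5.566 − 4.279 = 1.287 pp.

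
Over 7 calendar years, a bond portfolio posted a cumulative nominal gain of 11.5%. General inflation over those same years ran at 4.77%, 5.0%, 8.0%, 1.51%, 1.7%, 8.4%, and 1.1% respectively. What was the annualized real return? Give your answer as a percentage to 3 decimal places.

Cumulative inflation factor: 1.0477 × 1.050 × 1.080 × 1.0151 × 1.017 × 1.084 × 1.011 ≈ 1.34419.
Nominal growth factor: 1.11500. Real growth factor = 1.11500 / 1.34419 ≈ 0.82950.
Annualized: 0.82950^(1/7) − 1 ≈ -0.02635.

-2.635%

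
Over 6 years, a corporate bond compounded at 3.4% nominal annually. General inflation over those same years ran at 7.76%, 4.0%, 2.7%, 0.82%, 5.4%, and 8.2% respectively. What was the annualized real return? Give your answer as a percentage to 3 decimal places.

Cumulative inflation factor: 1.0776 × 1.040 × 1.027 × 1.0082 × 1.054 × 1.082 ≈ 1.32335.
Nominal growth factor: 1.22215. Real growth factor = 1.22215 / 1.32335 ≈ 0.92352.
Annualized: 0.92352^(1/6) − 1 ≈ -0.01317.

-1.317%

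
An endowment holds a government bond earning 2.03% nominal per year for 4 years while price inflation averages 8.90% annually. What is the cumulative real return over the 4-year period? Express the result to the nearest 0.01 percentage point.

The annual real rate is (1+2.03%)/(1+8.90%) − 1 = -6.3085%.
Compounded over 4 years: (1 + -0.063085)^4 − 1 ≈ -0.22945.

-22.95%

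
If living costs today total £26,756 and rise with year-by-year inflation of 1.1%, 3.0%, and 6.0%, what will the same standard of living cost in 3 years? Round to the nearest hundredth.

£29,533.54

Cumulative price-level factor: 1.011 × 1.030 × 1.060 = 1.1038098.
Multiplying £26,756 by the price-level factor gives the future nominal sum.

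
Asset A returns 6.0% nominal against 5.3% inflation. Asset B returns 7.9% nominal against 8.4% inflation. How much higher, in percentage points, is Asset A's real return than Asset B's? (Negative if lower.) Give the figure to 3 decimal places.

1.126

Asset A real return: 1.060/1.053 − 1 = 0.6648%.
Asset B real return: 1.079/1.084 − 1 = -0.4613%.
Difference: 0.6648 − (-0.4613) = 1.1261 pp.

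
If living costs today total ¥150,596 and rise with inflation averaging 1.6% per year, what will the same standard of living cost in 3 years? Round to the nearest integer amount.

Cumulative price-level factor: (1+1.6%)^3 = 1.048772096.
The nominal amount required is ¥150,596 scaled up by that factor.

¥157,941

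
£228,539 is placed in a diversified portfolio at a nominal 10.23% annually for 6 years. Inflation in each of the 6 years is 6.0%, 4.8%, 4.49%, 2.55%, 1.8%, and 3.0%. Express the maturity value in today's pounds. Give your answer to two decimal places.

Nominal value at maturity: £228,539 × (1 + 10.23%)^6 ≈ £409,976.69.
Price-level factor over 6 years: 1.060 × 1.048 × 1.0449 × 1.0255 × 1.018 × 1.030 ≈ 1.2481378243.
Dividing the nominal maturity value by the price-level factor gives the value in today's money.

£328,470.69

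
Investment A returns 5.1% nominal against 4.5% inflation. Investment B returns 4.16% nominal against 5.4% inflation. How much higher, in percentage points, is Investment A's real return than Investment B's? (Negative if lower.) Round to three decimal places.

Investment A real return: 1.051/1.045 − 1 = 0.5742%.
Investment B real return: 1.0416/1.054 − 1 = -1.1765%.
Difference: 0.5742 − (-1.1765) = 1.7507 pp.

1.751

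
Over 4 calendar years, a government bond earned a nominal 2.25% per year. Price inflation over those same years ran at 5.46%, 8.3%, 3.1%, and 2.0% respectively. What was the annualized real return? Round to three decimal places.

-2.328%

Cumulative inflation factor: 1.0546 × 1.083 × 1.031 × 1.020 ≈ 1.20109.
Nominal growth factor: 1.09308. Real growth factor = 1.09308 / 1.20109 ≈ 0.91008.
Annualized: 0.91008^(1/4) − 1 ≈ -0.02328.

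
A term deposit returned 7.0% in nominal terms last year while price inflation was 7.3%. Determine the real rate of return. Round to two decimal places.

-0.28%

Real return via the Fisher equation: (1 + 7.0%)/(1 + 7.3%) − 1 = 1.070/1.073 − 1 ≈ -0.00280.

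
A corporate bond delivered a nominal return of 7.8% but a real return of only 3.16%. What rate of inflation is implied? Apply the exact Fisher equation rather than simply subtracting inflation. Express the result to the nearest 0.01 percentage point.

From (1+r_nom) = (1+r_real)(1+π), we get 1+π = (1 + 7.8%)/(1 + 3.16%) = 1.078/1.0316 ≈ 1.04498.
So π ≈ 4.4979%.

4.50%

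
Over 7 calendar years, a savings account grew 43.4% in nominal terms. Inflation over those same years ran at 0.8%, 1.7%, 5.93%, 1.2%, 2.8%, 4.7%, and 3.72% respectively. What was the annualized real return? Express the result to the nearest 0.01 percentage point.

2.25%

Cumulative inflation factor: 1.008 × 1.017 × 1.0593 × 1.012 × 1.028 × 1.047 × 1.0372 ≈ 1.22683.
Nominal growth factor: 1.43400. Real growth factor = 1.43400 / 1.22683 ≈ 1.16887.
Annualized: 1.16887^(1/7) − 1 ≈ 0.02254.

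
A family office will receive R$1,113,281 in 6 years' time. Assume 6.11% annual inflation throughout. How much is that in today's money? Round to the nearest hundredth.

R$779,950.26

Price-level factor over 6 years: (1 + 6.11%)^6 ≈ 1.4273743468.
Purchasing power today: R$1,113,281 divided by that factor.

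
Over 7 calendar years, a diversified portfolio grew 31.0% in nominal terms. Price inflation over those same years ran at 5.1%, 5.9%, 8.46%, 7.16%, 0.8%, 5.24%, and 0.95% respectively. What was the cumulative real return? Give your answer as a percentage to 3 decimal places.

Cumulative inflation factor: 1.051 × 1.059 × 1.0846 × 1.0716 × 1.008 × 1.0524 × 1.0095 ≈ 1.38532.
Nominal growth factor: 1.31000. Real growth factor = 1.31000 / 1.38532 ≈ 0.94563.
Total real return ≈ -5.4367%.

-5.437%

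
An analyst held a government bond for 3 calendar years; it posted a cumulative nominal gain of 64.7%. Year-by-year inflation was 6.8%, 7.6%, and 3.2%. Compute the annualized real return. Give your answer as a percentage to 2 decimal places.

11.57%

Cumulative inflation factor: 1.068 × 1.076 × 1.032 ≈ 1.18594.
Nominal growth factor: 1.64700. Real growth factor = 1.64700 / 1.18594 ≈ 1.38877.
Annualized: 1.38877^(1/3) − 1 ≈ 0.11569.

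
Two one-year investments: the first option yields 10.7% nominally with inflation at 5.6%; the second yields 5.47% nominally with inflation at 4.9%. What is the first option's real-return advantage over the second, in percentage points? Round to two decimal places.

4.29

The first option real return: 1.107/1.056 − 1 = 4.830%.
The second real return: 1.0547/1.049 − 1 = 0.543%.
Difference: 4.830 − 0.543 = 4.287 pp.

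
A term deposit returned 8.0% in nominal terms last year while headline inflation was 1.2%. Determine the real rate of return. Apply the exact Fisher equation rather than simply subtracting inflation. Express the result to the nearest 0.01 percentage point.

6.72%

Real return via the Fisher equation: (1 + 8.0%)/(1 + 1.2%) − 1 = 1.080/1.012 − 1 ≈ 0.06719.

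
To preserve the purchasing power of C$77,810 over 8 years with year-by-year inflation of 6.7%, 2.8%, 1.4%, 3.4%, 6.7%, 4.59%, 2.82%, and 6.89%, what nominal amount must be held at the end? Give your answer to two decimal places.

Cumulative price-level factor: 1.067 × 1.028 × 1.014 × 1.034 × 1.067 × 1.0459 × 1.0282 × 1.0689 ≈ 1.4105396119.
Multiplying C$77,810 by the price-level factor gives the future nominal sum.

C$109,754.09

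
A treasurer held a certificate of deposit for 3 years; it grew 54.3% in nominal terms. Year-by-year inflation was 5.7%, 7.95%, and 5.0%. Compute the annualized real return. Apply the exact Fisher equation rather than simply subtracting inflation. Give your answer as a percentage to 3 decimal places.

Cumulative inflation factor: 1.057 × 1.0795 × 1.050 ≈ 1.19808.
Nominal growth factor: 1.54300. Real growth factor = 1.54300 / 1.19808 ≈ 1.28789.
Annualized: 1.28789^(1/3) − 1 ≈ 0.08799.

8.799%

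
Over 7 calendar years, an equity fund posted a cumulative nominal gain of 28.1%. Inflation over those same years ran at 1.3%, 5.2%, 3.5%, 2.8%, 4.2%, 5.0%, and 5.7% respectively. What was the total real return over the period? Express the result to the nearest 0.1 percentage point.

-2.3%

Cumulative inflation factor: 1.013 × 1.052 × 1.035 × 1.028 × 1.042 × 1.050 × 1.057 ≈ 1.31127.
Nominal growth factor: 1.28100. Real growth factor = 1.28100 / 1.31127 ≈ 0.97692.
Total real return ≈ -2.3081%.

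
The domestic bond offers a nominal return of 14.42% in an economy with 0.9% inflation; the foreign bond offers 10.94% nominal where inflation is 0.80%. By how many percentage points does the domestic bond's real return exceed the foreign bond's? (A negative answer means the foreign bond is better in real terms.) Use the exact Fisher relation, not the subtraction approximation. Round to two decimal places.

The domestic bond real return: 1.1442/1.009 − 1 = 13.399%.
The foreign bond real return: 1.1094/1.0080 − 1 = 10.060%.
Difference: 13.399 − 10.060 = 3.339 pp.

3.34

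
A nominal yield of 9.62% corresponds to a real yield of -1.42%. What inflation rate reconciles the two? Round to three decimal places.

11.199%

From (1+r_nom) = (1+r_real)(1+π), we get 1+π = (1 + 9.62%)/(1 − 1.42%) = 1.0962/0.9858 ≈ 1.11199.
So π ≈ 11.1990%.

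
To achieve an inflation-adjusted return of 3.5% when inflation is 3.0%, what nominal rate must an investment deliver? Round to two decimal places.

By the Fisher equation, 1 + r_nom = (1 + 3.5%)(1 + 3.0%) = 1.035 × 1.030 = 1.06605.
So r_nom = 6.605%.

6.61%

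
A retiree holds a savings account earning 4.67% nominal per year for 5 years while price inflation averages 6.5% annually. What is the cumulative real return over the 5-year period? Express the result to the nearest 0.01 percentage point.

The annual real rate is (1+4.67%)/(1+6.5%) − 1 = -1.7183%.
Compounded over 5 years: (1 + -0.017183)^5 − 1 ≈ -0.08301.

-8.30%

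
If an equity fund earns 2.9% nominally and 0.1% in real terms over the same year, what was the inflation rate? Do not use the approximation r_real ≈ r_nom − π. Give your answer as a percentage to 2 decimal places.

2.80%

From (1+r_nom) = (1+r_real)(1+π), we get 1+π = (1 + 2.9%)/(1 + 0.1%) = 1.029/1.001 ≈ 1.02797.
So π ≈ 2.7972%.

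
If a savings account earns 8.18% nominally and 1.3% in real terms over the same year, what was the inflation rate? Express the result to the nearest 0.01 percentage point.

From (1+r_nom) = (1+r_real)(1+π), we get 1+π = (1 + 8.18%)/(1 + 1.3%) = 1.0818/1.013 ≈ 1.06792.
So π ≈ 6.7917%.

6.79%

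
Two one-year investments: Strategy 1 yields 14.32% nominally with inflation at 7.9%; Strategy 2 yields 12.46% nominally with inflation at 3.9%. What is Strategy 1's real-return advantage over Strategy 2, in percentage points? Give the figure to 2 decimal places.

-2.29

Strategy 1 real return: 1.1432/1.079 − 1 = 5.950%.
Strategy 2 real return: 1.1246/1.039 − 1 = 8.239%.
Difference: 5.950 − 8.239 = -2.289 pp.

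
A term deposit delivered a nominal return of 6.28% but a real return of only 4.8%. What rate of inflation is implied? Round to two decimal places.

1.41%

From (1+r_nom) = (1+r_real)(1+π), we get 1+π = (1 + 6.28%)/(1 + 4.8%) = 1.0628/1.048 ≈ 1.01412.
So π ≈ 1.4122%.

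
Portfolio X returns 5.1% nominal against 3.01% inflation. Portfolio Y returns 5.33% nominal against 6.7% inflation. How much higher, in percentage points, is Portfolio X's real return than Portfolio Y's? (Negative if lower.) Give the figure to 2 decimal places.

3.31

Portfolio X real return: 1.051/1.0301 − 1 = 2.029%.
Portfolio Y real return: 1.0533/1.067 − 1 = -1.284%.
Difference: 2.029 − (-1.284) = 3.313 pp.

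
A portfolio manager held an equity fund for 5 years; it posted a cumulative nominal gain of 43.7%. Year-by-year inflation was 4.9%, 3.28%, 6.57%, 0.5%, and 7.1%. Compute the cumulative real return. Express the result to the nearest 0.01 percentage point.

15.63%

Cumulative inflation factor: 1.049 × 1.0328 × 1.0657 × 1.005 × 1.071 ≈ 1.24275.
Nominal growth factor: 1.43700. Real growth factor = 1.43700 / 1.24275 ≈ 1.15631.
Total real return ≈ 15.6311%.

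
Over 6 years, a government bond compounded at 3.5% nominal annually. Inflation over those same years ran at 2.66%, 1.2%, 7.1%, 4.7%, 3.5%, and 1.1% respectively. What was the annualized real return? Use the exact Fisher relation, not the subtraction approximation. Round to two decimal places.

Cumulative inflation factor: 1.0266 × 1.012 × 1.071 × 1.047 × 1.035 × 1.011 ≈ 1.21902.
Nominal growth factor: 1.22926. Real growth factor = 1.22926 / 1.21902 ≈ 1.00840.
Annualized: 1.00840^(1/6) − 1 ≈ 0.00140.

0.14%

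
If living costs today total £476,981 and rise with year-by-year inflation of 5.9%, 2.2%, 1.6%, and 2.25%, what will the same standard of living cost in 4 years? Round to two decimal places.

Cumulative price-level factor: 1.059 × 1.022 × 1.016 × 1.0225 ≈ 1.1243561003.
Multiplying £476,981 by the price-level factor gives the future nominal sum.

£536,296.50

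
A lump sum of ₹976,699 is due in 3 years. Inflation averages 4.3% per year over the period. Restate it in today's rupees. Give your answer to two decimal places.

₹860,811.02

Price-level factor over 3 years: (1 + 4.3%)^3 = 1.134626507.
Purchasing power today: ₹976,699 divided by that factor.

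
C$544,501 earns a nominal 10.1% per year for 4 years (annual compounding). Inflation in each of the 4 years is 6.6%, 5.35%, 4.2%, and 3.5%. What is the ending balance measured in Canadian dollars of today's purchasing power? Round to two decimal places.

C$660,614.56

Nominal value at maturity: C$544,501 × (1 + 10.1%)^4 ≈ C$800,106.79.
Price-level factor over 4 years: 1.066 × 1.0535 × 1.042 × 1.035 ≈ 1.2111552426.
Dividing the nominal maturity value by the price-level factor gives the value in today's money.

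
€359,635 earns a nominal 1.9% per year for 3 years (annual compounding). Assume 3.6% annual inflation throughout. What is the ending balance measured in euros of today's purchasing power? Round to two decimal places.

€342,219.88

Nominal value at maturity: €359,635 × (1 + 1.9%)^3 ≈ €380,526.15.
Price-level factor over 3 years: (1 + 3.6%)^3 = 1.111934656.
Dividing the nominal maturity value by the price-level factor gives the value in today's money.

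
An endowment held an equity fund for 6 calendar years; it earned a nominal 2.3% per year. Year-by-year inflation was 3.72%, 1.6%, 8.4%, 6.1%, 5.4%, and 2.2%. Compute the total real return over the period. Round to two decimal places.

Cumulative inflation factor: 1.0372 × 1.016 × 1.084 × 1.061 × 1.054 × 1.022 ≈ 1.30555.
Nominal growth factor: 1.14618. Real growth factor = 1.14618 / 1.30555 ≈ 0.87793.
Total real return ≈ -12.2067%.

-12.21%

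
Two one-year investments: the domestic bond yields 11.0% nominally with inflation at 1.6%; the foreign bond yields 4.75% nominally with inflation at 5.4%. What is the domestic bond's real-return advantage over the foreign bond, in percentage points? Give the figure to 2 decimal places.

The domestic bond real return: 1.110/1.016 − 1 = 9.252%.
The foreign bond real return: 1.0475/1.054 − 1 = -0.617%.
Difference: 9.252 − (-0.617) = 9.869 pp.

9.87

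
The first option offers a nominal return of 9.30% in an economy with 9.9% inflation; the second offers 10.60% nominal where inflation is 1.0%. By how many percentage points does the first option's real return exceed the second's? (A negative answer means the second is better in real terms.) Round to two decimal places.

The first option real return: 1.0930/1.099 − 1 = -0.546%.
The second real return: 1.1060/1.010 − 1 = 9.505%.
Difference: -0.546 − 9.505 = -10.051 pp.

-10.05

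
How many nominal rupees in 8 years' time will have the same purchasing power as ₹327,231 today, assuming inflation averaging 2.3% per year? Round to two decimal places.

Cumulative price-level factor: (1+2.3%)^8 ≈ 1.1995133055.
The nominal amount required is ₹327,231 scaled up by that factor.

₹392,517.94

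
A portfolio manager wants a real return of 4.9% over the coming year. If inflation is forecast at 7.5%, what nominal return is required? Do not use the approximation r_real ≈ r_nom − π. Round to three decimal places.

12.768%

By the Fisher equation, 1 + r_nom = (1 + 4.9%)(1 + 7.5%) = 1.049 × 1.075 = 1.127675.
So r_nom = 12.7675%.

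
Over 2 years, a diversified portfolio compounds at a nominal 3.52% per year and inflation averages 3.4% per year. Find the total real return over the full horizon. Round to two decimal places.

The annual real rate is (1+3.52%)/(1+3.4%) − 1 = 0.1161%.
Compounded over 2 years: (1 + 0.001161)^2 − 1 ≈ 0.00232.

0.23%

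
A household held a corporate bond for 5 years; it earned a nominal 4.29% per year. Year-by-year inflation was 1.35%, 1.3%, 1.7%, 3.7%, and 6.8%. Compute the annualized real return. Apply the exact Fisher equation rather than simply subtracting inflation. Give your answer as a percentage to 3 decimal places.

1.303%

Cumulative inflation factor: 1.0135 × 1.013 × 1.017 × 1.037 × 1.068 ≈ 1.15639.
Nominal growth factor: 1.23371. Real growth factor = 1.23371 / 1.15639 ≈ 1.06686.
Annualized: 1.06686^(1/5) − 1 ≈ 0.01303.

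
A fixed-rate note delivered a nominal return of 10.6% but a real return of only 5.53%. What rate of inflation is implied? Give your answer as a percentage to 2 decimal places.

From (1+r_nom) = (1+r_real)(1+π), we get 1+π = (1 + 10.6%)/(1 + 5.53%) = 1.106/1.0553 ≈ 1.04804.
So π ≈ 4.8043%.

4.80%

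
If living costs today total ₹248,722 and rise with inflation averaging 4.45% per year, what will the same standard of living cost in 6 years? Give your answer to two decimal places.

₹322,972.00

Cumulative price-level factor: (1+4.45%)^6 ≈ 1.2985260481.
Multiplying ₹248,722 by the price-level factor gives the future nominal sum.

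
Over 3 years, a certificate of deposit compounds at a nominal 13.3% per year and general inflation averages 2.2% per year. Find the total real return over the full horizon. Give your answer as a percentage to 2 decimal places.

The annual real rate is (1+13.3%)/(1+2.2%) − 1 = 10.8611%.
Compounded over 3 years: (1 + 0.108611)^3 − 1 ≈ 0.36250.

36.25%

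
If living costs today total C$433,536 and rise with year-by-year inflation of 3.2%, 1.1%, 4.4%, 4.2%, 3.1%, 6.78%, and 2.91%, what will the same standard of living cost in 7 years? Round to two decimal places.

C$557,481.42

Cumulative price-level factor: 1.032 × 1.011 × 1.044 × 1.042 × 1.031 × 1.0678 × 1.0291 ≈ 1.2858941795.
The nominal amount required is C$433,536 scaled up by that factor.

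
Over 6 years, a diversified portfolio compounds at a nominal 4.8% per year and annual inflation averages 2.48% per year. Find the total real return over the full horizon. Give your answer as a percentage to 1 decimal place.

The annual real rate is (1+4.8%)/(1+2.48%) − 1 = 2.2639%.
Compounded over 6 years: (1 + 0.022639)^6 − 1 ≈ 0.14375.

14.4%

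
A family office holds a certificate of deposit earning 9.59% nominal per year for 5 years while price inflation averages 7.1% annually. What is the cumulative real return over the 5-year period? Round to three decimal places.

The annual real rate is (1+9.59%)/(1+7.1%) − 1 = 2.3249%.
Compounded over 5 years: (1 + 0.023249)^5 − 1 ≈ 0.12178.

12.178%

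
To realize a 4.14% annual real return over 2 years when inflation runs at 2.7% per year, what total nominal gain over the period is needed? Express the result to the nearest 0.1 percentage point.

Required annual nominal rate: (1+4.14%)(1+2.7%) − 1 = 6.95178%.
Cumulative over 2 years: (1 + 0.0695178)^2 − 1 ≈ 0.14387.

14.4%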